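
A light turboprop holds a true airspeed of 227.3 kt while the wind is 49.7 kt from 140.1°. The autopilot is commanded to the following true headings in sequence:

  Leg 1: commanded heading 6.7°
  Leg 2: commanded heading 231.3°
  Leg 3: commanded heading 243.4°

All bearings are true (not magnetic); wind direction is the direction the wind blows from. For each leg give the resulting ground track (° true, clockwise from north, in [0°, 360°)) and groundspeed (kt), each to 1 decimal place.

Leg 1: heading 6.7°; drift -7.9° → track 358.8°, groundspeed 263.9 kt
Leg 2: heading 231.3°; drift +12.3° → track 243.6°, groundspeed 233.7 kt
Leg 3: heading 243.4°; drift +11.5° → track 254.9°, groundspeed 243.6 kt

Leg 1: track=358.8°, groundspeed=263.9 kt
Leg 2: track=243.6°, groundspeed=233.7 kt
Leg 3: track=254.9°, groundspeed=243.6 kt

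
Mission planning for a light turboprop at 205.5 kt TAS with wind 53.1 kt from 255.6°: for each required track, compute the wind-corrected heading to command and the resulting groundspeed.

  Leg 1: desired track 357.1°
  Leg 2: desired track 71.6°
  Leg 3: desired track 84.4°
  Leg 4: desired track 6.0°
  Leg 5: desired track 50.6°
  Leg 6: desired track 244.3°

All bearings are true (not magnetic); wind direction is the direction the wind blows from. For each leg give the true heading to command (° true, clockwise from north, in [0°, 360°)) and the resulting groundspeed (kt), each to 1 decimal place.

Leg 1: heading=342.4°, groundspeed=209.4 kt
Leg 2: heading=70.6°, groundspeed=258.4 kt
Leg 3: heading=86.7°, groundspeed=257.8 kt
Leg 4: heading=352.0°, groundspeed=217.9 kt
Leg 5: heading=44.3°, groundspeed=252.4 kt
Leg 6: heading=247.2°, groundspeed=153.2 kt

Leg 1: desired track 357.1°; wind correction -14.7° → command heading 342.4°, groundspeed 209.4 kt
Leg 2: desired track 71.6°; wind correction -1.0° → command heading 70.6°, groundspeed 258.4 kt
Leg 3: desired track 84.4°; wind correction +2.3° → command heading 86.7°, groundspeed 257.8 kt
Leg 4: desired track 6.0°; wind correction -14.0° → command heading 352.0°, groundspeed 217.9 kt
Leg 5: desired track 50.6°; wind correction -6.3° → command heading 44.3°, groundspeed 252.4 kt
Leg 6: desired track 244.3°; wind correction +2.9° → command heading 247.2°, groundspeed 153.2 kt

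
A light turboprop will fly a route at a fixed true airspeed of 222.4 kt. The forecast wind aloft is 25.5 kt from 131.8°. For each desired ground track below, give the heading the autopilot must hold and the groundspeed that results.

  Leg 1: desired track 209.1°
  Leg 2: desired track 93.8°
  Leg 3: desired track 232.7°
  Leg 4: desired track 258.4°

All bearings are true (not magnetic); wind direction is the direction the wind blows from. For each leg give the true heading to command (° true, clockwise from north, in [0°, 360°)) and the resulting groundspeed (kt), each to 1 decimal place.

Leg 1: desired track 209.1°; wind correction -6.4° → command heading 202.7°, groundspeed 215.4 kt
Leg 2: desired track 93.8°; wind correction +4.0° → command heading 97.8°, groundspeed 201.8 kt
Leg 3: desired track 232.7°; wind correction -6.5° → command heading 226.2°, groundspeed 225.8 kt
Leg 4: desired track 258.4°; wind correction -5.3° → command heading 253.1°, groundspeed 236.7 kt

Leg 1: heading=202.7°, groundspeed=215.4 kt
Leg 2: heading=97.8°, groundspeed=201.8 kt
Leg 3: heading=226.2°, groundspeed=225.8 kt
Leg 4: heading=253.1°, groundspeed=236.7 kt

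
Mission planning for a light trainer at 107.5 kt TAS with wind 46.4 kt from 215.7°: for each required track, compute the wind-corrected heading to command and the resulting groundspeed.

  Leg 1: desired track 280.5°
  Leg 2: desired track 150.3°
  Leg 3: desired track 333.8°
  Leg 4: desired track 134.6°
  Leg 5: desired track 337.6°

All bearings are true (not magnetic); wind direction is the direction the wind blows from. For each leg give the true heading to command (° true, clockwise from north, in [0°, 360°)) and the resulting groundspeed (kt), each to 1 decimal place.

Leg 1: desired track 280.5°; wind correction -23.0° → command heading 257.5°, groundspeed 79.2 kt
Leg 2: desired track 150.3°; wind correction +23.1° → command heading 173.4°, groundspeed 79.6 kt
Leg 3: desired track 333.8°; wind correction -22.4° → command heading 311.4°, groundspeed 121.3 kt
Leg 4: desired track 134.6°; wind correction +25.2° → command heading 159.8°, groundspeed 90.1 kt
Leg 5: desired track 337.6°; wind correction -21.5° → command heading 316.1°, groundspeed 124.5 kt

Leg 1: heading=257.5°, groundspeed=79.2 kt
Leg 2: heading=173.4°, groundspeed=79.6 kt
Leg 3: heading=311.4°, groundspeed=121.3 kt
Leg 4: heading=159.8°, groundspeed=90.1 kt
Leg 5: heading=316.1°, groundspeed=124.5 kt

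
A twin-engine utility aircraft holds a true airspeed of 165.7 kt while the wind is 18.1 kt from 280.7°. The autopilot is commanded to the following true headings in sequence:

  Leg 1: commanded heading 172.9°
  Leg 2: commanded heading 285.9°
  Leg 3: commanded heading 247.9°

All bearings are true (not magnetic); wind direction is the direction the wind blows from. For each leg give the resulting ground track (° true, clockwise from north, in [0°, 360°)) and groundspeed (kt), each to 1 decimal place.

Leg 1: heading 172.9°; drift -5.7° → track 167.2°, groundspeed 172.1 kt
Leg 2: heading 285.9°; drift +0.6° → track 286.5°, groundspeed 147.7 kt
Leg 3: heading 247.9°; drift -3.7° → track 244.2°, groundspeed 150.8 kt

Leg 1: track=167.2°, groundspeed=172.1 kt
Leg 2: track=286.5°, groundspeed=147.7 kt
Leg 3: track=244.2°, groundspeed=150.8 kt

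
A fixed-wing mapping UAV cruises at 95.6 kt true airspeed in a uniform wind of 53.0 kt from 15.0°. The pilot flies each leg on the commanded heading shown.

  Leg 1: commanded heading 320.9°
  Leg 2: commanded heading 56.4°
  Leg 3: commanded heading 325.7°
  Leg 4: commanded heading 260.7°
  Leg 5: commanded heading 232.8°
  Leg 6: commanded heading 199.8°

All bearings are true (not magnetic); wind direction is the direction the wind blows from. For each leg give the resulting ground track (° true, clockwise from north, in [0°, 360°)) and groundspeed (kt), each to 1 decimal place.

Leg 1: heading 320.9°; drift -33.6° → track 287.3°, groundspeed 77.5 kt
Leg 2: heading 56.4°; drift +32.1° → track 88.5°, groundspeed 65.9 kt
Leg 3: heading 325.7°; drift -33.4° → track 292.3°, groundspeed 73.1 kt
Leg 4: heading 260.7°; drift -22.4° → track 238.3°, groundspeed 127.0 kt
Leg 5: heading 232.8°; drift -13.3° → track 219.5°, groundspeed 141.3 kt
Leg 6: heading 199.8°; drift -1.7° → track 198.1°, groundspeed 148.5 kt

Leg 1: track=287.3°, groundspeed=77.5 kt
Leg 2: track=88.5°, groundspeed=65.9 kt
Leg 3: track=292.3°, groundspeed=73.1 kt
Leg 4: track=238.3°, groundspeed=127.0 kt
Leg 5: track=219.5°, groundspeed=141.3 kt
Leg 6: track=198.1°, groundspeed=148.5 kt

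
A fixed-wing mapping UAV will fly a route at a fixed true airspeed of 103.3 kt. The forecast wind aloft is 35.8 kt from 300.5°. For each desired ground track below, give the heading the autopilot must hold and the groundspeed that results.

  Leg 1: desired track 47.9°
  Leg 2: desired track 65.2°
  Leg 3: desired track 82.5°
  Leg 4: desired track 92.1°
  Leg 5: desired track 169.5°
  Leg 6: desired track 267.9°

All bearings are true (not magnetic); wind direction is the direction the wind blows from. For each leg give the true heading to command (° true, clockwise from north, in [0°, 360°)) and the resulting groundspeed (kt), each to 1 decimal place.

Leg 1: desired track 47.9°; wind correction -19.3° → command heading 28.6°, groundspeed 108.2 kt
Leg 2: desired track 65.2°; wind correction -16.6° → command heading 48.6°, groundspeed 119.4 kt
Leg 3: desired track 82.5°; wind correction -12.3° → command heading 70.2°, groundspeed 129.1 kt
Leg 4: desired track 92.1°; wind correction -9.5° → command heading 82.6°, groundspeed 133.4 kt
Leg 5: desired track 169.5°; wind correction +15.2° → command heading 184.7°, groundspeed 123.2 kt
Leg 6: desired track 267.9°; wind correction +10.8° → command heading 278.7°, groundspeed 71.3 kt

Leg 1: heading=28.6°, groundspeed=108.2 kt
Leg 2: heading=48.6°, groundspeed=119.4 kt
Leg 3: heading=70.2°, groundspeed=129.1 kt
Leg 4: heading=82.6°, groundspeed=133.4 kt
Leg 5: heading=184.7°, groundspeed=123.2 kt
Leg 6: heading=278.7°, groundspeed=71.3 kt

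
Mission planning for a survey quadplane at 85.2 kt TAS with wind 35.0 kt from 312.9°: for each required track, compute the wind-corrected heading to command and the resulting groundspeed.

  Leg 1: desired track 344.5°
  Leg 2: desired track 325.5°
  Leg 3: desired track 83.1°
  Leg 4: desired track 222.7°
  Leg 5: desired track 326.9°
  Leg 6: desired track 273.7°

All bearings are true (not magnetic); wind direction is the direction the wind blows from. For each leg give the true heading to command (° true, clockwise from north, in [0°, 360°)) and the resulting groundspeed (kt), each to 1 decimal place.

Leg 1: desired track 344.5°; wind correction -12.4° → command heading 332.1°, groundspeed 53.4 kt
Leg 2: desired track 325.5°; wind correction -5.1° → command heading 320.4°, groundspeed 50.7 kt
Leg 3: desired track 83.1°; wind correction -18.3° → command heading 64.8°, groundspeed 103.5 kt
Leg 4: desired track 222.7°; wind correction +24.3° → command heading 247.0°, groundspeed 77.8 kt
Leg 5: desired track 326.9°; wind correction -5.7° → command heading 321.2°, groundspeed 50.8 kt
Leg 6: desired track 273.7°; wind correction +15.0° → command heading 288.7°, groundspeed 55.2 kt

Leg 1: heading=332.1°, groundspeed=53.4 kt
Leg 2: heading=320.4°, groundspeed=50.7 kt
Leg 3: heading=64.8°, groundspeed=103.5 kt
Leg 4: heading=247.0°, groundspeed=77.8 kt
Leg 5: heading=321.2°, groundspeed=50.8 kt
Leg 6: heading=288.7°, groundspeed=55.2 kt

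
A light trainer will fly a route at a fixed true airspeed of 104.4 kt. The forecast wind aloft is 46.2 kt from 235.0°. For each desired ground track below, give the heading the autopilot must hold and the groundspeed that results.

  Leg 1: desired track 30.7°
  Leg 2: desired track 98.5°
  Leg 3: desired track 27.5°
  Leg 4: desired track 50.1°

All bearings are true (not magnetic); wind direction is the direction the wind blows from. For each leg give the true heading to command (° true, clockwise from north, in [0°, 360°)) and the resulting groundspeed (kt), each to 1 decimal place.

Leg 1: heading=20.2°, groundspeed=144.8 kt
Leg 2: heading=116.2°, groundspeed=133.0 kt
Leg 3: heading=15.7°, groundspeed=143.2 kt
Leg 4: heading=47.9°, groundspeed=150.4 kt

Leg 1: desired track 30.7°; wind correction -10.5° → command heading 20.2°, groundspeed 144.8 kt
Leg 2: desired track 98.5°; wind correction +17.7° → command heading 116.2°, groundspeed 133.0 kt
Leg 3: desired track 27.5°; wind correction -11.8° → command heading 15.7°, groundspeed 143.2 kt
Leg 4: desired track 50.1°; wind correction -2.2° → command heading 47.9°, groundspeed 150.4 kt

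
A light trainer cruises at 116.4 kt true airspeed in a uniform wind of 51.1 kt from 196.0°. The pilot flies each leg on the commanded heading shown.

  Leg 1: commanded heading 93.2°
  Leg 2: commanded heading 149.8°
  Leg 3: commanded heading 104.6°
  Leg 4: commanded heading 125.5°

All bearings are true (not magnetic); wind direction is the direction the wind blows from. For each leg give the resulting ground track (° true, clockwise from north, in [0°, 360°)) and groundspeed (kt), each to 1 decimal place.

Leg 1: track=71.9°, groundspeed=137.1 kt
Leg 2: track=125.3°, groundspeed=89.0 kt
Leg 3: track=81.1°, groundspeed=128.3 kt
Leg 4: track=99.6°, groundspeed=110.4 kt

Leg 1: heading 93.2°; drift -21.3° → track 71.9°, groundspeed 137.1 kt
Leg 2: heading 149.8°; drift -24.5° → track 125.3°, groundspeed 89.0 kt
Leg 3: heading 104.6°; drift -23.5° → track 81.1°, groundspeed 128.3 kt
Leg 4: heading 125.5°; drift -25.9° → track 99.6°, groundspeed 110.4 kt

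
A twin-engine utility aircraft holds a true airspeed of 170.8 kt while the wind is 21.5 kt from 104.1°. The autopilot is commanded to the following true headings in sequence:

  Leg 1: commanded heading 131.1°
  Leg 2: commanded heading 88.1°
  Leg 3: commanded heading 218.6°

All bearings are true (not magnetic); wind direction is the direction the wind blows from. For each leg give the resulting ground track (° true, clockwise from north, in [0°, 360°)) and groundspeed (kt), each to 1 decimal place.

Leg 1: heading 131.1°; drift +3.7° → track 134.8°, groundspeed 152.0 kt
Leg 2: heading 88.1°; drift -2.3° → track 85.8°, groundspeed 150.2 kt
Leg 3: heading 218.6°; drift +6.2° → track 224.8°, groundspeed 180.8 kt

Leg 1: track=134.8°, groundspeed=152.0 kt
Leg 2: track=85.8°, groundspeed=150.2 kt
Leg 3: track=224.8°, groundspeed=180.8 kt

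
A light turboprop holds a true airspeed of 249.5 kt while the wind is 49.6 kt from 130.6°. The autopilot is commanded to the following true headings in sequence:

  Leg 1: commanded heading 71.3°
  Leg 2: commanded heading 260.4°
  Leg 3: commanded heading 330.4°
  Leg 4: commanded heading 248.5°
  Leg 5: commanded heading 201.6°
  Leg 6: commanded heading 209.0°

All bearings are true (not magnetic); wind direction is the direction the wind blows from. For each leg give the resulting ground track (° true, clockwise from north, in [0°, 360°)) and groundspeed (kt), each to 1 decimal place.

Leg 1: track=60.5°, groundspeed=228.2 kt
Leg 2: track=268.1°, groundspeed=283.8 kt
Leg 3: track=327.2°, groundspeed=296.6 kt
Leg 4: track=257.6°, groundspeed=276.2 kt
Leg 5: track=213.0°, groundspeed=238.0 kt
Leg 6: track=220.5°, groundspeed=244.4 kt

Leg 1: heading 71.3°; drift -10.8° → track 60.5°, groundspeed 228.2 kt
Leg 2: heading 260.4°; drift +7.7° → track 268.1°, groundspeed 283.8 kt
Leg 3: heading 330.4°; drift -3.2° → track 327.2°, groundspeed 296.6 kt
Leg 4: heading 248.5°; drift +9.1° → track 257.6°, groundspeed 276.2 kt
Leg 5: heading 201.6°; drift +11.4° → track 213.0°, groundspeed 238.0 kt
Leg 6: heading 209.0°; drift +11.5° → track 220.5°, groundspeed 244.4 kt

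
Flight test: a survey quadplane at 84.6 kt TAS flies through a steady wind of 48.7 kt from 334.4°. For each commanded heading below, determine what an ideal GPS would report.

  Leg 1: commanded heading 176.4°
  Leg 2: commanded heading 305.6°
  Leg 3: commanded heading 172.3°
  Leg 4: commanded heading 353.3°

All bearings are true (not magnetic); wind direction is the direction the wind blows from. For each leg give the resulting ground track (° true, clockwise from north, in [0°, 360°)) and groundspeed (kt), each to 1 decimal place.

Leg 1: track=168.4°, groundspeed=131.0 kt
Leg 2: track=276.4°, groundspeed=48.0 kt
Leg 3: track=165.8°, groundspeed=131.8 kt
Leg 4: track=15.6°, groundspeed=41.6 kt

Leg 1: heading 176.4°; drift -8.0° → track 168.4°, groundspeed 131.0 kt
Leg 2: heading 305.6°; drift -29.2° → track 276.4°, groundspeed 48.0 kt
Leg 3: heading 172.3°; drift -6.5° → track 165.8°, groundspeed 131.8 kt
Leg 4: heading 353.3°; drift +22.3° → track 15.6°, groundspeed 41.6 kt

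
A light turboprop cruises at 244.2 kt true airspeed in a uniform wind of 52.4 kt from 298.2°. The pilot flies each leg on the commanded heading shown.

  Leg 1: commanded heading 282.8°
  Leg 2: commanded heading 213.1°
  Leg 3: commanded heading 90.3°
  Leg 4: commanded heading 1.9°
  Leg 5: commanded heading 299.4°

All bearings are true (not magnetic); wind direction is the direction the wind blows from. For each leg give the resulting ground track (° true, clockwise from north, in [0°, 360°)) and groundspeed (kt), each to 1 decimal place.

Leg 1: track=278.7°, groundspeed=194.2 kt
Leg 2: track=200.8°, groundspeed=245.3 kt
Leg 3: track=95.1°, groundspeed=291.5 kt
Leg 4: track=13.9°, groundspeed=225.9 kt
Leg 5: track=299.7°, groundspeed=191.8 kt

Leg 1: heading 282.8°; drift -4.1° → track 278.7°, groundspeed 194.2 kt
Leg 2: heading 213.1°; drift -12.3° → track 200.8°, groundspeed 245.3 kt
Leg 3: heading 90.3°; drift +4.8° → track 95.1°, groundspeed 291.5 kt
Leg 4: heading 1.9°; drift +12.0° → track 13.9°, groundspeed 225.9 kt
Leg 5: heading 299.4°; drift +0.3° → track 299.7°, groundspeed 191.8 kt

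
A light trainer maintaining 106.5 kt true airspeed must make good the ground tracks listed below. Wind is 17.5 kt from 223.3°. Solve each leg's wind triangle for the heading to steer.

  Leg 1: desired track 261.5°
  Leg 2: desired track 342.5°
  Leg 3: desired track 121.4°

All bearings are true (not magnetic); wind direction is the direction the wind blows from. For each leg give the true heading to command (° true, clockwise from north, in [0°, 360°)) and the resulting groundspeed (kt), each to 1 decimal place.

Leg 1: heading=255.7°, groundspeed=92.2 kt
Leg 2: heading=334.3°, groundspeed=113.9 kt
Leg 3: heading=130.7°, groundspeed=108.7 kt

Leg 1: desired track 261.5°; wind correction -5.8° → command heading 255.7°, groundspeed 92.2 kt
Leg 2: desired track 342.5°; wind correction -8.2° → command heading 334.3°, groundspeed 113.9 kt
Leg 3: desired track 121.4°; wind correction +9.3° → command heading 130.7°, groundspeed 108.7 kt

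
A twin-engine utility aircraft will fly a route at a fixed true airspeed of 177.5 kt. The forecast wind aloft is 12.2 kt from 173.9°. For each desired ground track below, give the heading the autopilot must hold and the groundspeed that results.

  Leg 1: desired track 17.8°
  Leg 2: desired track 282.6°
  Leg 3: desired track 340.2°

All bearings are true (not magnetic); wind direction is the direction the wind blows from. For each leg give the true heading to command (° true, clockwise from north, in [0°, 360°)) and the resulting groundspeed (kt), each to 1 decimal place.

Leg 1: heading=19.4°, groundspeed=188.6 kt
Leg 2: heading=278.9°, groundspeed=181.0 kt
Leg 3: heading=339.3°, groundspeed=189.3 kt

Leg 1: desired track 17.8°; wind correction +1.6° → command heading 19.4°, groundspeed 188.6 kt
Leg 2: desired track 282.6°; wind correction -3.7° → command heading 278.9°, groundspeed 181.0 kt
Leg 3: desired track 340.2°; wind correction -0.9° → command heading 339.3°, groundspeed 189.3 kt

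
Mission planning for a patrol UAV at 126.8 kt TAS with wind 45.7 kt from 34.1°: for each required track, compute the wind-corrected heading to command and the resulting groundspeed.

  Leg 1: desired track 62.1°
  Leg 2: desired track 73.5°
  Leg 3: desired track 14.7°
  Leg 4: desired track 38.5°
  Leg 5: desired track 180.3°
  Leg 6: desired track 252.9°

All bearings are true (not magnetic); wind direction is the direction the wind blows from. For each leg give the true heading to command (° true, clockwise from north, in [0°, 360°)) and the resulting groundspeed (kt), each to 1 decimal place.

Leg 1: desired track 62.1°; wind correction -9.7° → command heading 52.4°, groundspeed 84.6 kt
Leg 2: desired track 73.5°; wind correction -13.2° → command heading 60.3°, groundspeed 88.1 kt
Leg 3: desired track 14.7°; wind correction +6.9° → command heading 21.6°, groundspeed 82.8 kt
Leg 4: desired track 38.5°; wind correction -1.6° → command heading 36.9°, groundspeed 81.2 kt
Leg 5: desired track 180.3°; wind correction -11.6° → command heading 168.7°, groundspeed 162.2 kt
Leg 6: desired track 252.9°; wind correction +13.1° → command heading 266.0°, groundspeed 159.1 kt

Leg 1: heading=52.4°, groundspeed=84.6 kt
Leg 2: heading=60.3°, groundspeed=88.1 kt
Leg 3: heading=21.6°, groundspeed=82.8 kt
Leg 4: heading=36.9°, groundspeed=81.2 kt
Leg 5: heading=168.7°, groundspeed=162.2 kt
Leg 6: heading=266.0°, groundspeed=159.1 kt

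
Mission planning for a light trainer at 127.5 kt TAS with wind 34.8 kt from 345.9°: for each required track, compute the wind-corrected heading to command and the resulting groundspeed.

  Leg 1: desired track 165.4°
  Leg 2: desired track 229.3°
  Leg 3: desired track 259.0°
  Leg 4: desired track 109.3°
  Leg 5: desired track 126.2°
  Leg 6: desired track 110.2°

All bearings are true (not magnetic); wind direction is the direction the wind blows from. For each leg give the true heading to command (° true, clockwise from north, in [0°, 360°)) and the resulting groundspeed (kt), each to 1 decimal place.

Leg 1: heading=165.3°, groundspeed=162.3 kt
Leg 2: heading=243.4°, groundspeed=139.2 kt
Leg 3: heading=274.8°, groundspeed=120.8 kt
Leg 4: heading=96.1°, groundspeed=143.3 kt
Leg 5: heading=116.2°, groundspeed=152.3 kt
Leg 6: heading=97.2°, groundspeed=143.8 kt

Leg 1: desired track 165.4°; wind correction -0.1° → command heading 165.3°, groundspeed 162.3 kt
Leg 2: desired track 229.3°; wind correction +14.1° → command heading 243.4°, groundspeed 139.2 kt
Leg 3: desired track 259.0°; wind correction +15.8° → command heading 274.8°, groundspeed 120.8 kt
Leg 4: desired track 109.3°; wind correction -13.2° → command heading 96.1°, groundspeed 143.3 kt
Leg 5: desired track 126.2°; wind correction -10.0° → command heading 116.2°, groundspeed 152.3 kt
Leg 6: desired track 110.2°; wind correction -13.0° → command heading 97.2°, groundspeed 143.8 kt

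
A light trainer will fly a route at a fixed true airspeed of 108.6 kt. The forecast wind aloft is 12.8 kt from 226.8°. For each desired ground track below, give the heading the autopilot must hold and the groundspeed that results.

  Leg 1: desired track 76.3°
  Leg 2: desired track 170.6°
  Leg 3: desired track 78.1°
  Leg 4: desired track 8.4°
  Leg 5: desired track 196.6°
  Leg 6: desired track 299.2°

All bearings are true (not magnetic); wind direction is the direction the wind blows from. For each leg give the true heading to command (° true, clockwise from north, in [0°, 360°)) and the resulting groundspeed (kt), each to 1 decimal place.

Leg 1: desired track 76.3°; wind correction +3.3° → command heading 79.6°, groundspeed 119.6 kt
Leg 2: desired track 170.6°; wind correction +5.6° → command heading 176.2°, groundspeed 101.0 kt
Leg 3: desired track 78.1°; wind correction +3.5° → command heading 81.6°, groundspeed 119.3 kt
Leg 4: desired track 8.4°; wind correction -4.2° → command heading 4.2°, groundspeed 118.3 kt
Leg 5: desired track 196.6°; wind correction +3.4° → command heading 200.0°, groundspeed 97.3 kt
Leg 6: desired track 299.2°; wind correction -6.5° → command heading 292.7°, groundspeed 104.0 kt

Leg 1: heading=79.6°, groundspeed=119.6 kt
Leg 2: heading=176.2°, groundspeed=101.0 kt
Leg 3: heading=81.6°, groundspeed=119.3 kt
Leg 4: heading=4.2°, groundspeed=118.3 kt
Leg 5: heading=200.0°, groundspeed=97.3 kt
Leg 6: heading=292.7°, groundspeed=104.0 kt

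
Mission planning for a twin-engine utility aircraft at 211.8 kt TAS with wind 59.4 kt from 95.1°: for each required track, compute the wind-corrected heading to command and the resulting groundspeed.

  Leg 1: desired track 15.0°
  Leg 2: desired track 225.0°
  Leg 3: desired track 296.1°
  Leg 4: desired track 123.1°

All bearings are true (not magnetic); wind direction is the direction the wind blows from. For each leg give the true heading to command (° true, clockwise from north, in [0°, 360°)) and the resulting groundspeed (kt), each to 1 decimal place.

Leg 1: heading=31.0°, groundspeed=193.3 kt
Leg 2: heading=212.6°, groundspeed=244.9 kt
Leg 3: heading=301.9°, groundspeed=266.2 kt
Leg 4: heading=115.5°, groundspeed=157.5 kt

Leg 1: desired track 15.0°; wind correction +16.0° → command heading 31.0°, groundspeed 193.3 kt
Leg 2: desired track 225.0°; wind correction -12.4° → command heading 212.6°, groundspeed 244.9 kt
Leg 3: desired track 296.1°; wind correction +5.8° → command heading 301.9°, groundspeed 266.2 kt
Leg 4: desired track 123.1°; wind correction -7.6° → command heading 115.5°, groundspeed 157.5 kt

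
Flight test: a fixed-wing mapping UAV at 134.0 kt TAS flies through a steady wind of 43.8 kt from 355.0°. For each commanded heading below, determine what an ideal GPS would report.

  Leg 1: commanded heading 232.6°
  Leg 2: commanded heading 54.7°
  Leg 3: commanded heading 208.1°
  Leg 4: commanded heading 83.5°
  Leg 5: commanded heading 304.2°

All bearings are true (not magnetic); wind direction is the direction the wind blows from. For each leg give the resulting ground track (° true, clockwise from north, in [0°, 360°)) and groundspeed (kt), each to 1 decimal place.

Leg 1: heading 232.6°; drift -13.2° → track 219.4°, groundspeed 161.8 kt
Leg 2: heading 54.7°; drift +18.7° → track 73.4°, groundspeed 118.1 kt
Leg 3: heading 208.1°; drift -8.0° → track 200.1°, groundspeed 172.4 kt
Leg 4: heading 83.5°; drift +18.2° → track 101.7°, groundspeed 139.9 kt
Leg 5: heading 304.2°; drift -17.7° → track 286.5°, groundspeed 111.6 kt

Leg 1: track=219.4°, groundspeed=161.8 kt
Leg 2: track=73.4°, groundspeed=118.1 kt
Leg 3: track=200.1°, groundspeed=172.4 kt
Leg 4: track=101.7°, groundspeed=139.9 kt
Leg 5: track=286.5°, groundspeed=111.6 kt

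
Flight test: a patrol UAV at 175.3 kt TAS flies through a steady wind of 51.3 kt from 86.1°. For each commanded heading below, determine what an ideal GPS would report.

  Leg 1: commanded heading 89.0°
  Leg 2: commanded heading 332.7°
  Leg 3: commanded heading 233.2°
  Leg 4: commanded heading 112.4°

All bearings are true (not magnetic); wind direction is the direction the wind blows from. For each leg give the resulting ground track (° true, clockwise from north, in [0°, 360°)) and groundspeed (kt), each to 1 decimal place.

Leg 1: heading 89.0°; drift +1.2° → track 90.2°, groundspeed 124.1 kt
Leg 2: heading 332.7°; drift -13.5° → track 319.2°, groundspeed 201.3 kt
Leg 3: heading 233.2°; drift +7.3° → track 240.5°, groundspeed 220.1 kt
Leg 4: heading 112.4°; drift +10.0° → track 122.4°, groundspeed 131.3 kt

Leg 1: track=90.2°, groundspeed=124.1 kt
Leg 2: track=319.2°, groundspeed=201.3 kt
Leg 3: track=240.5°, groundspeed=220.1 kt
Leg 4: track=122.4°, groundspeed=131.3 kt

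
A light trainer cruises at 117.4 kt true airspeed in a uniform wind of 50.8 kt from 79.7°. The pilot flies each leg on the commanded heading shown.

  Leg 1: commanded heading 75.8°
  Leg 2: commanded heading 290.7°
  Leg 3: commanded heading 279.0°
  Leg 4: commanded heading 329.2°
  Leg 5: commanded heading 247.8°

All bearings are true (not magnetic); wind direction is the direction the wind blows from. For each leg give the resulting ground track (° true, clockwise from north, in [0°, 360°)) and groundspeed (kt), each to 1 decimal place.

Leg 1: heading 75.8°; drift -3.0° → track 72.8°, groundspeed 66.8 kt
Leg 2: heading 290.7°; drift -9.2° → track 281.5°, groundspeed 163.1 kt
Leg 3: heading 279.0°; drift -5.8° → track 273.2°, groundspeed 166.2 kt
Leg 4: heading 329.2°; drift -19.4° → track 309.8°, groundspeed 143.3 kt
Leg 5: heading 247.8°; drift +3.6° → track 251.4°, groundspeed 167.4 kt

Leg 1: track=72.8°, groundspeed=66.8 kt
Leg 2: track=281.5°, groundspeed=163.1 kt
Leg 3: track=273.2°, groundspeed=166.2 kt
Leg 4: track=309.8°, groundspeed=143.3 kt
Leg 5: track=251.4°, groundspeed=167.4 kt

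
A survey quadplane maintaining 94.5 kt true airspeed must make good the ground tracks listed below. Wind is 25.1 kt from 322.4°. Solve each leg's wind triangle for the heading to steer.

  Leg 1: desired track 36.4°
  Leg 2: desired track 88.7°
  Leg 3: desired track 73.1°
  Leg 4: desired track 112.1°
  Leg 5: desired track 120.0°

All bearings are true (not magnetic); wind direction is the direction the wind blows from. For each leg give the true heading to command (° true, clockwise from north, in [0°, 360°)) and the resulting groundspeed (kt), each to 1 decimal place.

Leg 1: desired track 36.4°; wind correction -14.8° → command heading 21.6°, groundspeed 84.4 kt
Leg 2: desired track 88.7°; wind correction -12.4° → command heading 76.3°, groundspeed 107.2 kt
Leg 3: desired track 73.1°; wind correction -14.4° → command heading 58.7°, groundspeed 100.4 kt
Leg 4: desired track 112.1°; wind correction -7.7° → command heading 104.4°, groundspeed 115.3 kt
Leg 5: desired track 120.0°; wind correction -5.8° → command heading 114.2°, groundspeed 117.2 kt

Leg 1: heading=21.6°, groundspeed=84.4 kt
Leg 2: heading=76.3°, groundspeed=107.2 kt
Leg 3: heading=58.7°, groundspeed=100.4 kt
Leg 4: heading=104.4°, groundspeed=115.3 kt
Leg 5: heading=114.2°, groundspeed=117.2 kt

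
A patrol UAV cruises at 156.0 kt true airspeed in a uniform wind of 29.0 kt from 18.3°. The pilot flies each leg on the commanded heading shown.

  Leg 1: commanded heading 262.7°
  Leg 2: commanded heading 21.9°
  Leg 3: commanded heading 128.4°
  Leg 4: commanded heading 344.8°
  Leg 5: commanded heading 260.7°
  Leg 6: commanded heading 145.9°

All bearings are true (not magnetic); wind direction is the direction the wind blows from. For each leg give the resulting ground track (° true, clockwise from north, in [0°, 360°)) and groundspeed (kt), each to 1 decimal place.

Leg 1: heading 262.7°; drift -8.8° → track 253.9°, groundspeed 170.5 kt
Leg 2: heading 21.9°; drift +0.8° → track 22.7°, groundspeed 127.1 kt
Leg 3: heading 128.4°; drift +9.3° → track 137.7°, groundspeed 168.2 kt
Leg 4: heading 344.8°; drift -6.9° → track 337.9°, groundspeed 132.8 kt
Leg 5: heading 260.7°; drift -8.6° → track 252.1°, groundspeed 171.4 kt
Leg 6: heading 145.9°; drift +7.5° → track 153.4°, groundspeed 175.2 kt

Leg 1: track=253.9°, groundspeed=170.5 kt
Leg 2: track=22.7°, groundspeed=127.1 kt
Leg 3: track=137.7°, groundspeed=168.2 kt
Leg 4: track=337.9°, groundspeed=132.8 kt
Leg 5: track=252.1°, groundspeed=171.4 kt
Leg 6: track=153.4°, groundspeed=175.2 kt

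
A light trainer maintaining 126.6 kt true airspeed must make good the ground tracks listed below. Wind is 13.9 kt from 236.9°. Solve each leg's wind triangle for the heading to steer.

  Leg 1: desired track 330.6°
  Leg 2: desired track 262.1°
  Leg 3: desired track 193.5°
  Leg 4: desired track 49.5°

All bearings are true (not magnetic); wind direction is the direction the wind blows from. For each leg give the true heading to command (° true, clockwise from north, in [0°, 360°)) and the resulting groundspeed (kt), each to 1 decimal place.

Leg 1: desired track 330.6°; wind correction -6.3° → command heading 324.3°, groundspeed 126.7 kt
Leg 2: desired track 262.1°; wind correction -2.7° → command heading 259.4°, groundspeed 113.9 kt
Leg 3: desired track 193.5°; wind correction +4.3° → command heading 197.8°, groundspeed 116.1 kt
Leg 4: desired track 49.5°; wind correction -0.8° → command heading 48.7°, groundspeed 140.4 kt

Leg 1: heading=324.3°, groundspeed=126.7 kt
Leg 2: heading=259.4°, groundspeed=113.9 kt
Leg 3: heading=197.8°, groundspeed=116.1 kt
Leg 4: heading=48.7°, groundspeed=140.4 kt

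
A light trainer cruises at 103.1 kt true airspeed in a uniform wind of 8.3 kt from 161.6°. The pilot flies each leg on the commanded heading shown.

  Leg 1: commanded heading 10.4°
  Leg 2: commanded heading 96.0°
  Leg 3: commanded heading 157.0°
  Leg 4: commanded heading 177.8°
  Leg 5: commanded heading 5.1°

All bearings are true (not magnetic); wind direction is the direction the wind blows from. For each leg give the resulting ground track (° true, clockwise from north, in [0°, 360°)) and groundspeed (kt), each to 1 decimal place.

Leg 1: heading 10.4°; drift -2.1° → track 8.3°, groundspeed 110.4 kt
Leg 2: heading 96.0°; drift -4.3° → track 91.7°, groundspeed 100.0 kt
Leg 3: heading 157.0°; drift -0.4° → track 156.6°, groundspeed 94.8 kt
Leg 4: heading 177.8°; drift +1.4° → track 179.2°, groundspeed 95.2 kt
Leg 5: heading 5.1°; drift -1.7° → track 3.4°, groundspeed 110.8 kt

Leg 1: track=8.3°, groundspeed=110.4 kt
Leg 2: track=91.7°, groundspeed=100.0 kt
Leg 3: track=156.6°, groundspeed=94.8 kt
Leg 4: track=179.2°, groundspeed=95.2 kt
Leg 5: track=3.4°, groundspeed=110.8 kt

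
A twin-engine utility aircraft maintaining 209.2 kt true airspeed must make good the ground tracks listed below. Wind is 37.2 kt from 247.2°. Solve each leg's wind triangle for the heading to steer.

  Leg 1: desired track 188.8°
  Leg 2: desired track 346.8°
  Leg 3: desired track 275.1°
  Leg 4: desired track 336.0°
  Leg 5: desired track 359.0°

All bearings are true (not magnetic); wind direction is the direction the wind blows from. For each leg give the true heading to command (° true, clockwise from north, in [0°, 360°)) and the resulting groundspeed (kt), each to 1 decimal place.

Leg 1: desired track 188.8°; wind correction +8.7° → command heading 197.5°, groundspeed 187.3 kt
Leg 2: desired track 346.8°; wind correction -10.1° → command heading 336.7°, groundspeed 212.2 kt
Leg 3: desired track 275.1°; wind correction -4.8° → command heading 270.3°, groundspeed 175.6 kt
Leg 4: desired track 336.0°; wind correction -10.2° → command heading 325.8°, groundspeed 205.1 kt
Leg 5: desired track 359.0°; wind correction -9.5° → command heading 349.5°, groundspeed 220.1 kt

Leg 1: heading=197.5°, groundspeed=187.3 kt
Leg 2: heading=336.7°, groundspeed=212.2 kt
Leg 3: heading=270.3°, groundspeed=175.6 kt
Leg 4: heading=325.8°, groundspeed=205.1 kt
Leg 5: heading=349.5°, groundspeed=220.1 kt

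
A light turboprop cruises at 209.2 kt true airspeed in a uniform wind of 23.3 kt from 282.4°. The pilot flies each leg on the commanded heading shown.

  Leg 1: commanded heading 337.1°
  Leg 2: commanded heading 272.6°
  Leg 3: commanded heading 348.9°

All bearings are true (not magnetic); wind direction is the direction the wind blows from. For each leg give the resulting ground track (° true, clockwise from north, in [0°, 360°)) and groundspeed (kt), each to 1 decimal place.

Leg 1: heading 337.1°; drift +5.5° → track 342.6°, groundspeed 196.7 kt
Leg 2: heading 272.6°; drift -1.2° → track 271.4°, groundspeed 186.3 kt
Leg 3: heading 348.9°; drift +6.1° → track 355.0°, groundspeed 201.0 kt

Leg 1: track=342.6°, groundspeed=196.7 kt
Leg 2: track=271.4°, groundspeed=186.3 kt
Leg 3: track=355.0°, groundspeed=201.0 kt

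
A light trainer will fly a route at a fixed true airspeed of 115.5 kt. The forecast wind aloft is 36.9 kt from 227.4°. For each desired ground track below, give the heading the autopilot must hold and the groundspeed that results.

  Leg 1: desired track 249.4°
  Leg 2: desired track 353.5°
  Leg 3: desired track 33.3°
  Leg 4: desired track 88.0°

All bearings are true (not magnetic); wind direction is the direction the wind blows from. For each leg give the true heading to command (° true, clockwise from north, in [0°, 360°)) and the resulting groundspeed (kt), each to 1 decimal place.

Leg 1: desired track 249.4°; wind correction -6.9° → command heading 242.5°, groundspeed 80.5 kt
Leg 2: desired track 353.5°; wind correction -15.0° → command heading 338.5°, groundspeed 133.3 kt
Leg 3: desired track 33.3°; wind correction -4.5° → command heading 28.8°, groundspeed 150.9 kt
Leg 4: desired track 88.0°; wind correction +12.0° → command heading 100.0°, groundspeed 141.0 kt

Leg 1: heading=242.5°, groundspeed=80.5 kt
Leg 2: heading=338.5°, groundspeed=133.3 kt
Leg 3: heading=28.8°, groundspeed=150.9 kt
Leg 4: heading=100.0°, groundspeed=141.0 kt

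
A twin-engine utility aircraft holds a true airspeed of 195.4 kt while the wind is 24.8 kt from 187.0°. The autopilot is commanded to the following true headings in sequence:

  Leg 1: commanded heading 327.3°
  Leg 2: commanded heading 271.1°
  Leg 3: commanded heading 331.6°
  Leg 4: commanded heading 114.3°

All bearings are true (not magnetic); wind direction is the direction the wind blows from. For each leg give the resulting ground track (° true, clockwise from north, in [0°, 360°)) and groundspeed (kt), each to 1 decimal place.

Leg 1: heading 327.3°; drift +4.2° → track 331.5°, groundspeed 215.1 kt
Leg 2: heading 271.1°; drift +7.3° → track 278.4°, groundspeed 194.4 kt
Leg 3: heading 331.6°; drift +3.8° → track 335.4°, groundspeed 216.1 kt
Leg 4: heading 114.3°; drift -7.2° → track 107.1°, groundspeed 189.5 kt

Leg 1: track=331.5°, groundspeed=215.1 kt
Leg 2: track=278.4°, groundspeed=194.4 kt
Leg 3: track=335.4°, groundspeed=216.1 kt
Leg 4: track=107.1°, groundspeed=189.5 kt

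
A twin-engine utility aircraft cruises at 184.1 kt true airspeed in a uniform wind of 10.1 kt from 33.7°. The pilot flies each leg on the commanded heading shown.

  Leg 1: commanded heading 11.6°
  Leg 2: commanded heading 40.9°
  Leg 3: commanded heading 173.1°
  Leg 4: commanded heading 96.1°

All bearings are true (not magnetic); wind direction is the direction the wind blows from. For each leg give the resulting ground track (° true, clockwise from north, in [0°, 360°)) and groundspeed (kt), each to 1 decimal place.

Leg 1: track=10.4°, groundspeed=174.8 kt
Leg 2: track=41.3°, groundspeed=174.1 kt
Leg 3: track=175.1°, groundspeed=191.9 kt
Leg 4: track=99.0°, groundspeed=179.6 kt

Leg 1: heading 11.6°; drift -1.2° → track 10.4°, groundspeed 174.8 kt
Leg 2: heading 40.9°; drift +0.4° → track 41.3°, groundspeed 174.1 kt
Leg 3: heading 173.1°; drift +2.0° → track 175.1°, groundspeed 191.9 kt
Leg 4: heading 96.1°; drift +2.9° → track 99.0°, groundspeed 179.6 kt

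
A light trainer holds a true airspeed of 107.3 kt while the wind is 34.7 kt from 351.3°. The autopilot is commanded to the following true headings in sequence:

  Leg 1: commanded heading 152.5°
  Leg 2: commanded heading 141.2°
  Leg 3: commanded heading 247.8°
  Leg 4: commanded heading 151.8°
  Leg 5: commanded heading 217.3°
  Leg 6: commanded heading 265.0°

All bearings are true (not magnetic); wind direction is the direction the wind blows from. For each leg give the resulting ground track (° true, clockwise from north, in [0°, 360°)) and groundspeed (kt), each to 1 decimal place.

Leg 1: track=157.1°, groundspeed=140.6 kt
Leg 2: track=148.4°, groundspeed=138.4 kt
Leg 3: track=231.5°, groundspeed=120.2 kt
Leg 4: track=156.5°, groundspeed=140.5 kt
Leg 5: track=206.5°, groundspeed=133.8 kt
Leg 6: track=246.8°, groundspeed=110.6 kt

Leg 1: heading 152.5°; drift +4.6° → track 157.1°, groundspeed 140.6 kt
Leg 2: heading 141.2°; drift +7.2° → track 148.4°, groundspeed 138.4 kt
Leg 3: heading 247.8°; drift -16.3° → track 231.5°, groundspeed 120.2 kt
Leg 4: heading 151.8°; drift +4.7° → track 156.5°, groundspeed 140.5 kt
Leg 5: heading 217.3°; drift -10.8° → track 206.5°, groundspeed 133.8 kt
Leg 6: heading 265.0°; drift -18.2° → track 246.8°, groundspeed 110.6 kt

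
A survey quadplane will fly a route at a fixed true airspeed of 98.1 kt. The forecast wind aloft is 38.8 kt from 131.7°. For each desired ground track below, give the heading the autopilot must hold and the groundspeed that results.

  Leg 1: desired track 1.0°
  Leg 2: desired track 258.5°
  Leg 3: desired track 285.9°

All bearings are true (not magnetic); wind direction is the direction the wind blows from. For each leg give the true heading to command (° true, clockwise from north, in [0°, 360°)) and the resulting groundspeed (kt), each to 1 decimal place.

Leg 1: desired track 1.0°; wind correction +17.4° → command heading 18.4°, groundspeed 118.9 kt
Leg 2: desired track 258.5°; wind correction -18.5° → command heading 240.0°, groundspeed 116.3 kt
Leg 3: desired track 285.9°; wind correction -9.9° → command heading 276.0°, groundspeed 131.6 kt

Leg 1: heading=18.4°, groundspeed=118.9 kt
Leg 2: heading=240.0°, groundspeed=116.3 kt
Leg 3: heading=276.0°, groundspeed=131.6 kt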